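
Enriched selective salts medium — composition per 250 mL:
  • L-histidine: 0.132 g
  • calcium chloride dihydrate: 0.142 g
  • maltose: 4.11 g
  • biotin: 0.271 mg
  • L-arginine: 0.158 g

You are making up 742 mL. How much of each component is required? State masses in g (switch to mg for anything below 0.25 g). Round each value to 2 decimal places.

Ratio of target to recipe volume: 742 / 250 = 2.968.
L-histidine: 0.132 g × (742 mL / 250 mL) = 0.39 g
calcium chloride dihydrate: 0.142 g × (742 mL / 250 mL) = 0.42 g
maltose: 4.11 g × (742 mL / 250 mL) = 12.20 g
biotin: 0.271 mg × (742 mL / 250 mL) = 0.80 mg
L-arginine: 0.158 g × (742 mL / 250 mL) = 0.47 g

L-histidine 0.39 g; calcium chloride dihydrate 0.42 g; maltose 12.20 g; biotin 0.80 mg; L-arginine 0.47 g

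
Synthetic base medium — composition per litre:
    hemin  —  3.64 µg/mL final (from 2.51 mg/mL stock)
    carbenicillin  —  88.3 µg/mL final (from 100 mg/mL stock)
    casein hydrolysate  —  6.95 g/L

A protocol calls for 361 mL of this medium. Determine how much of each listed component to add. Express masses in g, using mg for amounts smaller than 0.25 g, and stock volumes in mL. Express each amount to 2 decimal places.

Scale factor relative to 1 L: 0.361.
hemin: dilute stock: 3.64 µg/mL × 361 mL ÷ 2510 µg/mL = 0.52 mL
carbenicillin: dilute stock: 88.3 µg/mL × 361 mL ÷ 100000 µg/mL = 0.32 mL
casein hydrolysate: 6.95 g/L × 0.361 L = 2.51 g

hemin 0.52 mL; carbenicillin 0.32 mL; casein hydrolysate 2.51 g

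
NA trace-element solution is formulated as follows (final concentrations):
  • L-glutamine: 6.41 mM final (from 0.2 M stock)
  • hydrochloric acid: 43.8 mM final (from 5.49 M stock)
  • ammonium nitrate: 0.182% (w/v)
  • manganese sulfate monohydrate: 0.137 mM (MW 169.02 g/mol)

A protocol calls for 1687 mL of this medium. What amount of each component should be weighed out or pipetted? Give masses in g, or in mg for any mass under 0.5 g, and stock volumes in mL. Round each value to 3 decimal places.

Target volume = 1687 mL = 1.687 L.
L-glutamine: dilute stock: 6.41 mM × 1687 mL ÷ 200 mM = 54.068 mL
hydrochloric acid: V = C2·V2/C1 = 43.8 mM × 1687 mL ÷ 5490 mM = 13.459 mL
ammonium nitrate: 0.182% w/v = 1.82 g/L → 1.82 × 1.687 L = 3.070 g
manganese sulfate monohydrate: 0.137 mmol/L × 169.02 mg/mmol × 1.687 L = 39.064 mg

L-glutamine 54.068 mL; hydrochloric acid 13.459 mL; ammonium nitrate 3.070 g; manganese sulfate monohydrate 39.064 mg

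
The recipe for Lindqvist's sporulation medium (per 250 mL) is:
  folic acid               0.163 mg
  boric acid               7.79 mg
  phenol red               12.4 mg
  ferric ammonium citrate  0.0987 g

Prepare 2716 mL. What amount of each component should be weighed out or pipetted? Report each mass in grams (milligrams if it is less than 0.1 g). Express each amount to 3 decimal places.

Scale factor = 2716 mL / 250 mL = 10.864.
folic acid: 0.163 mg × (2716 mL / 250 mL) = 1.771 mg
boric acid: 7.79 mg × (2716 mL / 250 mL) = 84.631 mg
phenol red: 12.4 mg × (2716 mL / 250 mL) = 134.714 mg = 0.135 g
ferric ammonium citrate: 0.0987 g × (2716 mL / 250 mL) = 1.072 g

folic acid 1.771 mg; boric acid 84.631 mg; phenol red 0.135 g; ferric ammonium citrate 1.072 g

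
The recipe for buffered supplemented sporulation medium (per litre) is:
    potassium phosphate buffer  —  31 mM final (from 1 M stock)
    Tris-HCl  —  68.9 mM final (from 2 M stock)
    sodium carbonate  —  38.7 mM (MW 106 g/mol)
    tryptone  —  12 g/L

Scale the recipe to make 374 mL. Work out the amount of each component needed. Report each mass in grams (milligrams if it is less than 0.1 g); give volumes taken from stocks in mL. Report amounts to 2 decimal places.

potassium phosphate buffer 11.59 mL; Tris-HCl 12.88 mL; sodium carbonate 1.53 g; tryptone 4.49 g

Scale factor relative to 1 L: 0.374.
potassium phosphate buffer: V = C2·V2/C1 = 31 mM × 374 mL ÷ 1000 mM = 11.59 mL
Tris-HCl: V = C2·V2/C1 = 68.9 mM × 374 mL ÷ 2000 mM = 12.88 mL
sodium carbonate: 38.7 mmol/L × 106 g/mol × 0.374 L ÷ 1000 = 1.53 g
tryptone: 12 g/L × 0.374 L = 4.49 g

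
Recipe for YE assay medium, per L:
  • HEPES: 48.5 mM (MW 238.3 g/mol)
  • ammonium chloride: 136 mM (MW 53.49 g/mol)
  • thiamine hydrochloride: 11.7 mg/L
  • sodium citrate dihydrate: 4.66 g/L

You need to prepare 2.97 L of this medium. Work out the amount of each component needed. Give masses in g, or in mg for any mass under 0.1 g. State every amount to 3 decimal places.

Scale factor relative to 1 L: 2.97.
HEPES: 48.5 mmol/L × 238.3 g/mol × 2.97 L ÷ 1000 = 34.326 g
ammonium chloride: 136 mmol/L × 53.49 g/mol × 2.97 L ÷ 1000 = 21.606 g
thiamine hydrochloride: 11.7 mg/L × 2.97 L = 34.749 mg
sodium citrate dihydrate: 4.66 g/L × 2.97 L = 13.840 g

HEPES 34.326 g; ammonium chloride 21.606 g; thiamine hydrochloride 34.749 mg; sodium citrate dihydrate 13.840 g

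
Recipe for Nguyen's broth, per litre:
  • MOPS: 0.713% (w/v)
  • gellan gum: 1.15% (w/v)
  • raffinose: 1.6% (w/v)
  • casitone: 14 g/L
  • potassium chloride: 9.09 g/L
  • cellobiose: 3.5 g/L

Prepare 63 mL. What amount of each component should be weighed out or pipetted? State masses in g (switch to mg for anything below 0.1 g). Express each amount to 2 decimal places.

Working volume: 63 mL = 0.063 L.
MOPS: 0.713% w/v = 7.13 g/L → 7.13 × 0.063 L = 0.45 g
gellan gum: 1.15 g per 100 mL × 63 mL ÷ 100 = 0.72 g
raffinose: 1.6 g per 100 mL × 63 mL ÷ 100 = 1.01 g
casitone: 14 g/L × 0.063 L = 0.88 g
potassium chloride: 9.09 g/L × 0.063 L = 0.57 g
cellobiose: 3.5 g/L × 0.063 L = 0.22 g

MOPS 0.45 g; gellan gum 0.72 g; raffinose 1.01 g; casitone 0.88 g; potassium chloride 0.57 g; cellobiose 0.22 g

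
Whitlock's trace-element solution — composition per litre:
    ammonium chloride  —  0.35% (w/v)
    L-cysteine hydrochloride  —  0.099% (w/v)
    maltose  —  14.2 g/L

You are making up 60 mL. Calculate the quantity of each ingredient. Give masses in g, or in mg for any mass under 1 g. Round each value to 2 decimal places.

Working volume: 60 mL = 0.06 L.
ammonium chloride: 0.35% w/v = 3.5 g/L → 3.5 × 0.06 L = 0.21 g = 210.00 mg
L-cysteine hydrochloride: 0.099% w/v = 0.99 g/L → 0.99 × 0.06 L = 0.0594 g = 59.40 mg
maltose: 14.2 g/L × 0.06 L = 0.852 g = 852.00 mg

ammonium chloride 210.00 mg; L-cysteine hydrochloride 59.40 mg; maltose 852.00 mg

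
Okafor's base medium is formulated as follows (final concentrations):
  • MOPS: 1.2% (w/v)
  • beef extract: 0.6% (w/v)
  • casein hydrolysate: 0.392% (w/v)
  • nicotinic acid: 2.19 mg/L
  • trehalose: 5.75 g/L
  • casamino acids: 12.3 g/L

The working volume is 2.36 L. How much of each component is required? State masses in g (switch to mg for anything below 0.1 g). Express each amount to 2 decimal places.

MOPS 28.32 g; beef extract 14.16 g; casein hydrolysate 9.25 g; nicotinic acid 5.17 mg; trehalose 13.57 g; casamino acids 29.03 g

Working volume: 2.36 L.
MOPS: 1.2 g per 100 mL × 2360 mL ÷ 100 = 28.32 g
beef extract: 0.6% w/v = 6 g/L → 6 × 2.36 L = 14.16 g
casein hydrolysate: 0.392 g per 100 mL × 2360 mL ÷ 100 = 9.25 g
nicotinic acid: 2.19 mg/L × 2.36 L = 5.17 mg
trehalose: 5.75 g/L × 2.36 L = 13.57 g
casamino acids: 12.3 g/L × 2.36 L = 29.03 g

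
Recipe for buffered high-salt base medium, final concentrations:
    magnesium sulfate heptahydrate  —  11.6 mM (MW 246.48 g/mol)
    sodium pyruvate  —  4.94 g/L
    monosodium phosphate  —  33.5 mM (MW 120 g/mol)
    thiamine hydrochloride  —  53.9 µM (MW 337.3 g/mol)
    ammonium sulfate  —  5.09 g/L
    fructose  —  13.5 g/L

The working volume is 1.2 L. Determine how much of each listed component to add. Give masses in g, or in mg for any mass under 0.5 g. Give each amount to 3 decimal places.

magnesium sulfate heptahydrate 3.431 g; sodium pyruvate 5.928 g; monosodium phosphate 4.824 g; thiamine hydrochloride 21.817 mg; ammonium sulfate 6.108 g; fructose 16.200 g

Scale factor relative to 1 L: 1.2.
magnesium sulfate heptahydrate: 11.6 mmol/L × 246.48 g/mol × 1.2 L ÷ 1000 = 3.431 g
sodium pyruvate: 4.94 g/L × 1.2 L = 5.928 g
monosodium phosphate: 33.5 mmol/L × 120 g/mol × 1.2 L ÷ 1000 = 4.824 g
thiamine hydrochloride: 53.9 µmol/L × 337.3 g/mol × 1.2 L ÷ 1000 = 21.817 mg
ammonium sulfate: 5.09 g/L × 1.2 L = 6.108 g
fructose: 13.5 g/L × 1.2 L = 16.200 g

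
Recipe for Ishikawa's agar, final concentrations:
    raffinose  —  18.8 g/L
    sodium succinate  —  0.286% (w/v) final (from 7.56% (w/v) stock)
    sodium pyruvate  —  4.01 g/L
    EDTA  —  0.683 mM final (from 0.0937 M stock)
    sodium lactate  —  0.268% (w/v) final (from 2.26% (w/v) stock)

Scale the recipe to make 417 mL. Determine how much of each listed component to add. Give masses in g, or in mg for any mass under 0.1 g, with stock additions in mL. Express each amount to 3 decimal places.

Working volume: 417 mL = 0.417 L.
raffinose: 18.8 g/L × 0.417 L = 7.840 g
sodium succinate: C1V1 = C2V2 → 0.286% ÷ 7.56% × 417 mL = 15.775 mL
sodium pyruvate: 4.01 g/L × 0.417 L = 1.672 g
EDTA: dilute stock: 0.683 mM × 417 mL ÷ 93.7 mM = 3.040 mL
sodium lactate: dilute stock: 0.268% ÷ 2.26% × 417 mL = 49.450 mL

raffinose 7.840 g; sodium succinate 15.775 mL; sodium pyruvate 1.672 g; EDTA 3.040 mL; sodium lactate 49.450 mL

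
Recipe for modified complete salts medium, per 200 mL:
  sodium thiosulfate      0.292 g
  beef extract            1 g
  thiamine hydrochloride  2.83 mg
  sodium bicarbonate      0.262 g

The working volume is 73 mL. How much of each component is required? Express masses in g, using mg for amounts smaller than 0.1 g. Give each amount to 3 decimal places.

Ratio of target to recipe volume: 73 / 200 = 0.365.
sodium thiosulfate: 0.292 g × (73 mL / 200 mL) = 0.107 g
beef extract: 1 g × (73 mL / 200 mL) = 0.365 g
thiamine hydrochloride: 2.83 mg × (73 mL / 200 mL) = 1.033 mg
sodium bicarbonate: 0.262 g × (73 mL / 200 mL) = 0.09563 g = 95.630 mg

sodium thiosulfate 0.107 g; beef extract 0.365 g; thiamine hydrochloride 1.033 mg; sodium bicarbonate 95.630 mg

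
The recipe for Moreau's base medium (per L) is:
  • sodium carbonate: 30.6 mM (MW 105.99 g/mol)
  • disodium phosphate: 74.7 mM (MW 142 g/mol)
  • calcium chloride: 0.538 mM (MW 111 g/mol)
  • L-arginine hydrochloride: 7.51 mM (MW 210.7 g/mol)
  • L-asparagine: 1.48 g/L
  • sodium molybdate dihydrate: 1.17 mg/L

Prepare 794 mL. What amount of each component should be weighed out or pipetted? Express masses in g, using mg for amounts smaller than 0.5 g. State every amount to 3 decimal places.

sodium carbonate 2.575 g; disodium phosphate 8.422 g; calcium chloride 47.416 mg; L-arginine hydrochloride 1.256 g; L-asparagine 1.175 g; sodium molybdate dihydrate 0.929 mg

Scale factor relative to 1 L: 0.794.
sodium carbonate: 30.6 mmol/L × 105.99 g/mol × 0.794 L ÷ 1000 = 2.575 g
disodium phosphate: 74.7 mmol/L × 142 g/mol × 0.794 L ÷ 1000 = 8.422 g
calcium chloride: 0.538 mmol/L × 111 mg/mmol × 0.794 L = 47.416 mg
L-arginine hydrochloride: 7.51 mmol/L × 210.7 g/mol × 0.794 L ÷ 1000 = 1.256 g
L-asparagine: 1.48 g/L × 0.794 L = 1.175 g
sodium molybdate dihydrate: 1.17 mg/L × 0.794 L = 0.929 mg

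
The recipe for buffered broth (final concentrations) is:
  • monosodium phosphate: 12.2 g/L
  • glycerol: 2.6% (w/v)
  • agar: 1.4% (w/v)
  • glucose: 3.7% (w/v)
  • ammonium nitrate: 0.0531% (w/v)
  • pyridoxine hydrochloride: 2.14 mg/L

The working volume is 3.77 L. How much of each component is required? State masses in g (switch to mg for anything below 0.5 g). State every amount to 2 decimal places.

monosodium phosphate 45.99 g; glycerol 98.02 g; agar 52.78 g; glucose 139.49 g; ammonium nitrate 2.00 g; pyridoxine hydrochloride 8.07 mg

Scale factor relative to 1 L: 3.77.
monosodium phosphate: 12.2 g/L × 3.77 L = 45.99 g
glycerol: 2.6% w/v = 26 g/L → 26 × 3.77 L = 98.02 g
agar: 1.4 g per 100 mL × 3770 mL ÷ 100 = 52.78 g
glucose: 3.7 g per 100 mL × 3770 mL ÷ 100 = 139.49 g
ammonium nitrate: 0.0531 g per 100 mL × 3770 mL ÷ 100 = 2.00 g
pyridoxine hydrochloride: 2.14 mg/L × 3.77 L = 8.07 mg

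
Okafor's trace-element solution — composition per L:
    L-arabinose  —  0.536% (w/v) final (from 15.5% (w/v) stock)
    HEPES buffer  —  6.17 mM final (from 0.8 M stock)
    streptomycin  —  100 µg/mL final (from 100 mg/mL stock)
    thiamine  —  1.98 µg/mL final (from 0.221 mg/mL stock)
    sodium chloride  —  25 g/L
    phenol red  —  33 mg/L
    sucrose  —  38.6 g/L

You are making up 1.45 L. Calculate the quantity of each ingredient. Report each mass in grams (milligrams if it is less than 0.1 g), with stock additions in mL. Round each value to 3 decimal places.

Scale factor relative to 1 L: 1.45.
L-arabinose: dilute stock: 0.536% ÷ 15.5% × 1450 mL = 50.142 mL
HEPES buffer: dilute stock: 6.17 mM × 1450 mL ÷ 800 mM = 11.183 mL
streptomycin: C1V1 = C2V2 → 100 µg/mL × 1450 mL ÷ 100000 µg/mL = 1.450 mL
thiamine: C1V1 = C2V2 → 1.98 µg/mL × 1450 mL ÷ 221 µg/mL = 12.991 mL
sodium chloride: 25 g/L × 1.45 L = 36.250 g
phenol red: 33 mg/L × 1.45 L = 47.850 mg
sucrose: 38.6 g/L × 1.45 L = 55.970 g

L-arabinose 50.142 mL; HEPES buffer 11.183 mL; streptomycin 1.450 mL; thiamine 12.991 mL; sodium chloride 36.250 g; phenol red 47.850 mg; sucrose 55.970 g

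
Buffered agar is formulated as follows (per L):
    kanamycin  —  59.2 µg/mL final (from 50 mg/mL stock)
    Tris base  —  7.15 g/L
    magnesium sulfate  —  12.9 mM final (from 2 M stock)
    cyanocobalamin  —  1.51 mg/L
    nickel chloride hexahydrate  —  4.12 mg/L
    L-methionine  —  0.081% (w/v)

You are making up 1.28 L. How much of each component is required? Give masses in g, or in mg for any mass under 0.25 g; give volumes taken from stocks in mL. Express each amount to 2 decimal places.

kanamycin 1.52 mL; Tris base 9.15 g; magnesium sulfate 8.26 mL; cyanocobalamin 1.93 mg; nickel chloride hexahydrate 5.27 mg; L-methionine 1.04 g

Scale factor relative to 1 L: 1.28.
kanamycin: V = C2·V2/C1 = 59.2 µg/mL × 1280 mL ÷ 50000 µg/mL = 1.52 mL
Tris base: 7.15 g/L × 1.28 L = 9.15 g
magnesium sulfate: V = C2·V2/C1 = 12.9 mM × 1280 mL ÷ 2000 mM = 8.26 mL
cyanocobalamin: 1.51 mg/L × 1.28 L = 1.93 mg
nickel chloride hexahydrate: 4.12 mg/L × 1.28 L = 5.27 mg
L-methionine: 0.081 g per 100 mL × 1280 mL ÷ 100 = 1.04 g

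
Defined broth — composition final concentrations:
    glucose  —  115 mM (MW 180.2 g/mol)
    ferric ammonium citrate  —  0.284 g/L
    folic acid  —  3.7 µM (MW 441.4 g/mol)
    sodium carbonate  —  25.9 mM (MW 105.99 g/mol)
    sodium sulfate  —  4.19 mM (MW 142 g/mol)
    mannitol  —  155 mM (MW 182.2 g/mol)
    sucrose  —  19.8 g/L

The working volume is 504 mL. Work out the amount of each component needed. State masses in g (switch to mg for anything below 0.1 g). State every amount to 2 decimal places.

Target volume = 504 mL = 0.504 L.
glucose: 115 mmol/L × 180.2 g/mol × 0.504 L ÷ 1000 = 10.44 g
ferric ammonium citrate: 0.284 g/L × 0.504 L = 0.14 g
folic acid: 3.7 µmol/L × 441.4 g/mol × 0.504 L ÷ 1000 = 0.82 mg
sodium carbonate: 25.9 mmol/L × 105.99 g/mol × 0.504 L ÷ 1000 = 1.38 g
sodium sulfate: 4.19 mmol/L × 142 g/mol × 0.504 L ÷ 1000 = 0.30 g
mannitol: 155 mmol/L × 182.2 g/mol × 0.504 L ÷ 1000 = 14.23 g
sucrose: 19.8 g/L × 0.504 L = 9.98 g

glucose 10.44 g; ferric ammonium citrate 0.14 g; folic acid 0.82 mg; sodium carbonate 1.38 g; sodium sulfate 0.30 g; mannitol 14.23 g; sucrose 9.98 g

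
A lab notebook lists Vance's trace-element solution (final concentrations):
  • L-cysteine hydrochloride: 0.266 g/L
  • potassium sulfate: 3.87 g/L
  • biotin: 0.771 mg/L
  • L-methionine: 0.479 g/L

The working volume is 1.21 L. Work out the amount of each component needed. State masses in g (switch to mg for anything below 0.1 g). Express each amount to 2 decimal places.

Working volume: 1.21 L.
L-cysteine hydrochloride: 0.266 g/L × 1.21 L = 0.32 g
potassium sulfate: 3.87 g/L × 1.21 L = 4.68 g
biotin: 0.771 mg/L × 1.21 L = 0.93 mg
L-methionine: 0.479 g/L × 1.21 L = 0.58 g

L-cysteine hydrochloride 0.32 g; potassium sulfate 4.68 g; biotin 0.93 mg; L-methionine 0.58 g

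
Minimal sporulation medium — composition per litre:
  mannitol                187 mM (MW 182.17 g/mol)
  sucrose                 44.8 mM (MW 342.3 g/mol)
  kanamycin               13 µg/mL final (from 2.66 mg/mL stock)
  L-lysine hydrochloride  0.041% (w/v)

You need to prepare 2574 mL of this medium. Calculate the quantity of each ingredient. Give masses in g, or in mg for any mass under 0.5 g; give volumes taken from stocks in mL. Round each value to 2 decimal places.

Scale factor relative to 1 L: 2.574.
mannitol: 187 mmol/L × 182.17 g/mol × 2.574 L ÷ 1000 = 87.69 g
sucrose: 44.8 mmol/L × 342.3 g/mol × 2.574 L ÷ 1000 = 39.47 g
kanamycin: C1V1 = C2V2 → 13 µg/mL × 2574 mL ÷ 2660 µg/mL = 12.58 mL
L-lysine hydrochloride: 0.041 g per 100 mL × 2574 mL ÷ 100 = 1.06 g

mannitol 87.69 g; sucrose 39.47 g; kanamycin 12.58 mL; L-lysine hydrochloride 1.06 g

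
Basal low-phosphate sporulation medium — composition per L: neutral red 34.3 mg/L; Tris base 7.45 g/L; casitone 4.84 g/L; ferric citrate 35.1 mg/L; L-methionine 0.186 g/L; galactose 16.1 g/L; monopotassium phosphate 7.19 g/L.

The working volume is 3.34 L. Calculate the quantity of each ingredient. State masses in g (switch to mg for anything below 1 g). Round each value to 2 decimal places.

neutral red 114.56 mg; Tris base 24.88 g; casitone 16.17 g; ferric citrate 117.23 mg; L-methionine 621.24 mg; galactose 53.77 g; monopotassium phosphate 24.01 g

Scale factor relative to 1 L: 3.34.
neutral red: 34.3 mg/L × 3.34 L = 114.56 mg
Tris base: 7.45 g/L × 3.34 L = 24.88 g
casitone: 4.84 g/L × 3.34 L = 16.17 g
ferric citrate: 35.1 mg/L × 3.34 L = 117.23 mg
L-methionine: 0.186 g/L × 3.34 L = 0.62124 g = 621.24 mg
galactose: 16.1 g/L × 3.34 L = 53.77 g
monopotassium phosphate: 7.19 g/L × 3.34 L = 24.01 g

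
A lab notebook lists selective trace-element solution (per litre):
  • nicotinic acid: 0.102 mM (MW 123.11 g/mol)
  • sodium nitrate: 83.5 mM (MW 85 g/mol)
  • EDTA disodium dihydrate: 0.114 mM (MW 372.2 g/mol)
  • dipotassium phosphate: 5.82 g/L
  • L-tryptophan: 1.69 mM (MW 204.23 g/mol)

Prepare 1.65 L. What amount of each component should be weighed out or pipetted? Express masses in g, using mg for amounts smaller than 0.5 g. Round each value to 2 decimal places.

Scale factor relative to 1 L: 1.65.
nicotinic acid: 0.102 mmol/L × 123.11 mg/mmol × 1.65 L = 20.72 mg
sodium nitrate: 83.5 mmol/L × 85 g/mol × 1.65 L ÷ 1000 = 11.71 g
EDTA disodium dihydrate: 0.114 mmol/L × 372.2 mg/mmol × 1.65 L = 70.01 mg
dipotassium phosphate: 5.82 g/L × 1.65 L = 9.60 g
L-tryptophan: 1.69 mmol/L × 204.23 g/mol × 1.65 L ÷ 1000 = 0.57 g

nicotinic acid 20.72 mg; sodium nitrate 11.71 g; EDTA disodium dihydrate 70.01 mg; dipotassium phosphate 9.60 g; L-tryptophan 0.57 g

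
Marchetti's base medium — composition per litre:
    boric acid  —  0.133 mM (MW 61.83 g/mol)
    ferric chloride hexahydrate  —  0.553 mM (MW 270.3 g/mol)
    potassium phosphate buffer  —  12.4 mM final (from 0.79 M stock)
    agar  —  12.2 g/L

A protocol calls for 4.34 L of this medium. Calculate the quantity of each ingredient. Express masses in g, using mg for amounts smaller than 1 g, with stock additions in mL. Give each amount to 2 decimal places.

Working volume: 4.34 L.
boric acid: 0.133 mmol/L × 61.83 mg/mmol × 4.34 L = 35.69 mg
ferric chloride hexahydrate: 0.553 mmol/L × 270.3 mg/mmol × 4.34 L = 648.73 mg
potassium phosphate buffer: dilute stock: 12.4 mM × 4340 mL ÷ 790 mM = 68.12 mL
agar: 12.2 g/L × 4.34 L = 52.95 g

boric acid 35.69 mg; ferric chloride hexahydrate 648.73 mg; potassium phosphate buffer 68.12 mL; agar 52.95 g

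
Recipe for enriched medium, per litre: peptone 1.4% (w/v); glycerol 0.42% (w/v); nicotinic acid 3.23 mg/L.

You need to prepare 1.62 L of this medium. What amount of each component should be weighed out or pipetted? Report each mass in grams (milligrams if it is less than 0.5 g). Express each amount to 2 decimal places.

peptone 22.68 g; glycerol 6.80 g; nicotinic acid 5.23 mg

Scale factor relative to 1 L: 1.62.
peptone: 1.4 g per 100 mL × 1620 mL ÷ 100 = 22.68 g
glycerol: 0.42 g per 100 mL × 1620 mL ÷ 100 = 6.80 g
nicotinic acid: 3.23 mg/L × 1.62 L = 5.23 mg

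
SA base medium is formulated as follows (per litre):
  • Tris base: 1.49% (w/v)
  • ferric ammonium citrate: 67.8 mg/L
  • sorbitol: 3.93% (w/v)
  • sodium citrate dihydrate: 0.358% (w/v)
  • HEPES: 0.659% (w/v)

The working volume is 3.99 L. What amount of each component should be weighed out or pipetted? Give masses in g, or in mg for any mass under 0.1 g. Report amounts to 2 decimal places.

Tris base 59.45 g; ferric ammonium citrate 0.27 g; sorbitol 156.81 g; sodium citrate dihydrate 14.28 g; HEPES 26.29 g

Working volume: 3.99 L.
Tris base: 1.49% w/v = 14.9 g/L → 14.9 × 3.99 L = 59.45 g
ferric ammonium citrate: 67.8 mg/L × 3.99 L = 270.522 mg = 0.27 g
sorbitol: 3.93% w/v = 39.3 g/L → 39.3 × 3.99 L = 156.81 g
sodium citrate dihydrate: 0.358% w/v = 3.58 g/L → 3.58 × 3.99 L = 14.28 g
HEPES: 0.659 g per 100 mL × 3990 mL ÷ 100 = 26.29 g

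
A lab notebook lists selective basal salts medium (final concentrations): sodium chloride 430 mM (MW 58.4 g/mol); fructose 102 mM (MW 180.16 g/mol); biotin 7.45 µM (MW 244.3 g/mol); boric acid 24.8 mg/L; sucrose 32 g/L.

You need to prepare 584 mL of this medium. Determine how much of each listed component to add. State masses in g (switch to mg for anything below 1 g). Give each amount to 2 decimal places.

sodium chloride 14.67 g; fructose 10.73 g; biotin 1.06 mg; boric acid 14.48 mg; sucrose 18.69 g

Scale factor relative to 1 L: 0.584.
sodium chloride: 430 mmol/L × 58.4 g/mol × 0.584 L ÷ 1000 = 14.67 g
fructose: 102 mmol/L × 180.16 g/mol × 0.584 L ÷ 1000 = 10.73 g
biotin: 7.45 µmol/L × 244.3 g/mol × 0.584 L ÷ 1000 = 1.06 mg
boric acid: 24.8 mg/L × 0.584 L = 14.48 mg
sucrose: 32 g/L × 0.584 L = 18.69 g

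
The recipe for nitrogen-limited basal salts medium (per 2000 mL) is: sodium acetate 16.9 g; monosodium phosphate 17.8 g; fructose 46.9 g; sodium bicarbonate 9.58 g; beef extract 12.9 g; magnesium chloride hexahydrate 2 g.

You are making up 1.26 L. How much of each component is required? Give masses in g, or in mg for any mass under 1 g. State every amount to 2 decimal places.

sodium acetate 10.65 g; monosodium phosphate 11.21 g; fructose 29.55 g; sodium bicarbonate 6.04 g; beef extract 8.13 g; magnesium chloride hexahydrate 1.26 g

Ratio of target to recipe volume: 1260 / 2000 = 0.63.
sodium acetate: 16.9 g × (1260 mL / 2000 mL) = 10.65 g
monosodium phosphate: 17.8 g × (1260 mL / 2000 mL) = 11.21 g
fructose: 46.9 g × (1260 mL / 2000 mL) = 29.55 g
sodium bicarbonate: 9.58 g × (1260 mL / 2000 mL) = 6.04 g
beef extract: 12.9 g × (1260 mL / 2000 mL) = 8.13 g
magnesium chloride hexahydrate: 2 g × (1260 mL / 2000 mL) = 1.26 g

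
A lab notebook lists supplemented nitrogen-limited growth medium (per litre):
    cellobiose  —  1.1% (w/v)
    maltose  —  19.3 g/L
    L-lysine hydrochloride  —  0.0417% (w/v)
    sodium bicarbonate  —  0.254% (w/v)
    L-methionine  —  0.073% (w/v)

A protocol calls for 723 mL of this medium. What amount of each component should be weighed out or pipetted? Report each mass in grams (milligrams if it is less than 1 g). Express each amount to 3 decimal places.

cellobiose 7.953 g; maltose 13.954 g; L-lysine hydrochloride 301.491 mg; sodium bicarbonate 1.836 g; L-methionine 527.790 mg

Target volume = 723 mL = 0.723 L.
cellobiose: 1.1% w/v = 11 g/L → 11 × 0.723 L = 7.953 g
maltose: 19.3 g/L × 0.723 L = 13.954 g
L-lysine hydrochloride: 0.0417% w/v = 0.417 g/L → 0.417 × 0.723 L = 0.301491 g = 301.491 mg
sodium bicarbonate: 0.254 g per 100 mL × 723 mL ÷ 100 = 1.836 g
L-methionine: 0.073% w/v = 0.73 g/L → 0.73 × 0.723 L = 0.52779 g = 527.790 mg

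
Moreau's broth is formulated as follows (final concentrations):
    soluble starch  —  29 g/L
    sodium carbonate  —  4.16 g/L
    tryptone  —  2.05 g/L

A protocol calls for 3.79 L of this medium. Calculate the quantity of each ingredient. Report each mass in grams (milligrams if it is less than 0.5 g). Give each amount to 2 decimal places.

soluble starch 109.91 g; sodium carbonate 15.77 g; tryptone 7.77 g

Working volume: 3.79 L.
soluble starch: 29 g/L × 3.79 L = 109.91 g
sodium carbonate: 4.16 g/L × 3.79 L = 15.77 g
tryptone: 2.05 g/L × 3.79 L = 7.77 g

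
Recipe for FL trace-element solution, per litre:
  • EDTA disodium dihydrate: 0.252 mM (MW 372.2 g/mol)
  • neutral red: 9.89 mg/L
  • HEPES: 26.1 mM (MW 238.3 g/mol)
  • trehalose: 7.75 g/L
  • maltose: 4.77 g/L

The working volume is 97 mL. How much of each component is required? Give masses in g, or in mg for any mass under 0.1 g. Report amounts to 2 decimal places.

EDTA disodium dihydrate 9.10 mg; neutral red 0.96 mg; HEPES 0.60 g; trehalose 0.75 g; maltose 0.46 g

Target volume = 97 mL = 0.097 L.
EDTA disodium dihydrate: 0.252 mmol/L × 372.2 mg/mmol × 0.097 L = 9.10 mg
neutral red: 9.89 mg/L × 0.097 L = 0.96 mg
HEPES: 26.1 mmol/L × 238.3 g/mol × 0.097 L ÷ 1000 = 0.60 g
trehalose: 7.75 g/L × 0.097 L = 0.75 g
maltose: 4.77 g/L × 0.097 L = 0.46 g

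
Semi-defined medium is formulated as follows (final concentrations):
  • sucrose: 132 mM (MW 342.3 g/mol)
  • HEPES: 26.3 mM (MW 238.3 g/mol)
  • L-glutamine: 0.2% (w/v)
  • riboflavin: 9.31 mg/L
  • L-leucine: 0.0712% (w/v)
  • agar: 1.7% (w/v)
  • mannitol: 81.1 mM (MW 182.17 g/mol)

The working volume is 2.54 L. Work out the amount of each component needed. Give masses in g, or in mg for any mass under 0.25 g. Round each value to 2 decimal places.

sucrose 114.77 g; HEPES 15.92 g; L-glutamine 5.08 g; riboflavin 23.65 mg; L-leucine 1.81 g; agar 43.18 g; mannitol 37.53 g

Working volume: 2.54 L.
sucrose: 132 mmol/L × 342.3 g/mol × 2.54 L ÷ 1000 = 114.77 g
HEPES: 26.3 mmol/L × 238.3 g/mol × 2.54 L ÷ 1000 = 15.92 g
L-glutamine: 0.2 g per 100 mL × 2540 mL ÷ 100 = 5.08 g
riboflavin: 9.31 mg/L × 2.54 L = 23.65 mg
L-leucine: 0.0712 g per 100 mL × 2540 mL ÷ 100 = 1.81 g
agar: 1.7 g per 100 mL × 2540 mL ÷ 100 = 43.18 g
mannitol: 81.1 mmol/L × 182.17 g/mol × 2.54 L ÷ 1000 = 37.53 g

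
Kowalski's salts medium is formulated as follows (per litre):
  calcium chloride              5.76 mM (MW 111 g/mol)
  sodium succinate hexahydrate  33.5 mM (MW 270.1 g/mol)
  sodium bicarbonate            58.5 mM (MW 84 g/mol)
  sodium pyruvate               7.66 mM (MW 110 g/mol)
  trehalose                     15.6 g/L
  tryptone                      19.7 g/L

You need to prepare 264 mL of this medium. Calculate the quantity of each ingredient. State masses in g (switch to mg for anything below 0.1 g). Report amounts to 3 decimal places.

Scale factor relative to 1 L: 0.264.
calcium chloride: 5.76 mmol/L × 111 g/mol × 0.264 L ÷ 1000 = 0.169 g
sodium succinate hexahydrate: 33.5 mmol/L × 270.1 g/mol × 0.264 L ÷ 1000 = 2.389 g
sodium bicarbonate: 58.5 mmol/L × 84 g/mol × 0.264 L ÷ 1000 = 1.297 g
sodium pyruvate: 7.66 mmol/L × 110 g/mol × 0.264 L ÷ 1000 = 0.222 g
trehalose: 15.6 g/L × 0.264 L = 4.118 g
tryptone: 19.7 g/L × 0.264 L = 5.201 g

calcium chloride 0.169 g; sodium succinate hexahydrate 2.389 g; sodium bicarbonate 1.297 g; sodium pyruvate 0.222 g; trehalose 4.118 g; tryptone 5.201 g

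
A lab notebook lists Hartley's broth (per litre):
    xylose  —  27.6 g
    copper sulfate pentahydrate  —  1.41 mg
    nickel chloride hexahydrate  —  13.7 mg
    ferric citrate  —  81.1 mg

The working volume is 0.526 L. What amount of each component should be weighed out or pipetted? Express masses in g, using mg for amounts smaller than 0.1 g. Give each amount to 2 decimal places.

Ratio of target to recipe volume: 526 / 1000 = 0.526.
xylose: 27.6 g × (526 mL / 1000 mL) = 14.52 g
copper sulfate pentahydrate: 1.41 mg × (526 mL / 1000 mL) = 0.74 mg
nickel chloride hexahydrate: 13.7 mg × (526 mL / 1000 mL) = 7.21 mg
ferric citrate: 81.1 mg × (526 mL / 1000 mL) = 42.66 mg

xylose 14.52 g; copper sulfate pentahydrate 0.74 mg; nickel chloride hexahydrate 7.21 mg; ferric citrate 42.66 mg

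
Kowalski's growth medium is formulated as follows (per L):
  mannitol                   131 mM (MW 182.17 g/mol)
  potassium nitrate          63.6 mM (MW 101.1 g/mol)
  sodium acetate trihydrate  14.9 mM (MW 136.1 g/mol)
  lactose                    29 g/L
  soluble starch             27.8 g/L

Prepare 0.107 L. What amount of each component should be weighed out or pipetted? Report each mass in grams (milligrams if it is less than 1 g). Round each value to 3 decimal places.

mannitol 2.553 g; potassium nitrate 688.006 mg; sodium acetate trihydrate 216.984 mg; lactose 3.103 g; soluble starch 2.975 g

Working volume: 0.107 L.
mannitol: 131 mmol/L × 182.17 g/mol × 0.107 L ÷ 1000 = 2.553 g
potassium nitrate: 63.6 mmol/L × 101.1 mg/mmol × 0.107 L = 688.006 mg
sodium acetate trihydrate: 14.9 mmol/L × 136.1 mg/mmol × 0.107 L = 216.984 mg
lactose: 29 g/L × 0.107 L = 3.103 g
soluble starch: 27.8 g/L × 0.107 L = 2.975 g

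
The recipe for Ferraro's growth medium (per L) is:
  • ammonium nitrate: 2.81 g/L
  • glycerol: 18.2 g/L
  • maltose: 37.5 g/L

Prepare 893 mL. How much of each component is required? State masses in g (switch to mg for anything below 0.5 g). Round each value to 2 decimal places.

ammonium nitrate 2.51 g; glycerol 16.25 g; maltose 33.49 g

Working volume: 893 mL = 0.893 L.
ammonium nitrate: 2.81 g/L × 0.893 L = 2.51 g
glycerol: 18.2 g/L × 0.893 L = 16.25 g
maltose: 37.5 g/L × 0.893 L = 33.49 g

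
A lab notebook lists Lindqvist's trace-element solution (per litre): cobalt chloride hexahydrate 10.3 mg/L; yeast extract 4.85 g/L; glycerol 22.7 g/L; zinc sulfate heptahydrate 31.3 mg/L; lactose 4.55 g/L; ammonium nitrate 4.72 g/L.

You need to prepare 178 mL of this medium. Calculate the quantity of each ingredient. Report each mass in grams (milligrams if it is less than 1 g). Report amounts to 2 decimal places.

cobalt chloride hexahydrate 1.83 mg; yeast extract 863.30 mg; glycerol 4.04 g; zinc sulfate heptahydrate 5.57 mg; lactose 809.90 mg; ammonium nitrate 840.16 mg

Target volume = 178 mL = 0.178 L.
cobalt chloride hexahydrate: 10.3 mg/L × 0.178 L = 1.83 mg
yeast extract: 4.85 g/L × 0.178 L = 0.8633 g = 863.30 mg
glycerol: 22.7 g/L × 0.178 L = 4.04 g
zinc sulfate heptahydrate: 31.3 mg/L × 0.178 L = 5.57 mg
lactose: 4.55 g/L × 0.178 L = 0.8099 g = 809.90 mg
ammonium nitrate: 4.72 g/L × 0.178 L = 0.84016 g = 840.16 mg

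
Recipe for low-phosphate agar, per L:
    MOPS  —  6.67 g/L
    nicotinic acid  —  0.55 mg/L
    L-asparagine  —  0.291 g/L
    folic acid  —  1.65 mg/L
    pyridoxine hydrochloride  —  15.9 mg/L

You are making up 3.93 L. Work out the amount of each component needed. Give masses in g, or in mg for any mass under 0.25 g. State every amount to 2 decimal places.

MOPS 26.21 g; nicotinic acid 2.16 mg; L-asparagine 1.14 g; folic acid 6.48 mg; pyridoxine hydrochloride 62.49 mg

Working volume: 3.93 L.
MOPS: 6.67 g/L × 3.93 L = 26.21 g
nicotinic acid: 0.55 mg/L × 3.93 L = 2.16 mg
L-asparagine: 0.291 g/L × 3.93 L = 1.14 g
folic acid: 1.65 mg/L × 3.93 L = 6.48 mg
pyridoxine hydrochloride: 15.9 mg/L × 3.93 L = 62.49 mg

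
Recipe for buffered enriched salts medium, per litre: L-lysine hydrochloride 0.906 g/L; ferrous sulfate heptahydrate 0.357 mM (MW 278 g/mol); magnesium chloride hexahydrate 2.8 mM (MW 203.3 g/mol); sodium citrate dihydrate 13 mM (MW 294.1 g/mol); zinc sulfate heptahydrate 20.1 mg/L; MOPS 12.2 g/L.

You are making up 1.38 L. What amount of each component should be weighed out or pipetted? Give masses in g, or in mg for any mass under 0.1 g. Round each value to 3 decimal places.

Scale factor relative to 1 L: 1.38.
L-lysine hydrochloride: 0.906 g/L × 1.38 L = 1.250 g
ferrous sulfate heptahydrate: 0.357 mmol/L × 278 g/mol × 1.38 L ÷ 1000 = 0.137 g
magnesium chloride hexahydrate: 2.8 mmol/L × 203.3 g/mol × 1.38 L ÷ 1000 = 0.786 g
sodium citrate dihydrate: 13 mmol/L × 294.1 g/mol × 1.38 L ÷ 1000 = 5.276 g
zinc sulfate heptahydrate: 20.1 mg/L × 1.38 L = 27.738 mg
MOPS: 12.2 g/L × 1.38 L = 16.836 g

L-lysine hydrochloride 1.250 g; ferrous sulfate heptahydrate 0.137 g; magnesium chloride hexahydrate 0.786 g; sodium citrate dihydrate 5.276 g; zinc sulfate heptahydrate 27.738 mg; MOPS 16.836 g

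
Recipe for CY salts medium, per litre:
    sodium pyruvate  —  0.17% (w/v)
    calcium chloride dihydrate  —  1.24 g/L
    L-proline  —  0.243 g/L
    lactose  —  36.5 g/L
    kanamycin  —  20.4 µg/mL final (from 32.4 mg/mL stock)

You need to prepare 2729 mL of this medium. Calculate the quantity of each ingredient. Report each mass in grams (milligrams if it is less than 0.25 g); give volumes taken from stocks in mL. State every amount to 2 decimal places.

Target volume = 2729 mL = 2.729 L.
sodium pyruvate: 0.17% w/v = 1.7 g/L → 1.7 × 2.729 L = 4.64 g
calcium chloride dihydrate: 1.24 g/L × 2.729 L = 3.38 g
L-proline: 0.243 g/L × 2.729 L = 0.66 g
lactose: 36.5 g/L × 2.729 L = 99.61 g
kanamycin: dilute stock: 20.4 µg/mL × 2729 mL ÷ 32400 µg/mL = 1.72 mL

sodium pyruvate 4.64 g; calcium chloride dihydrate 3.38 g; L-proline 0.66 g; lactose 99.61 g; kanamycin 1.72 mL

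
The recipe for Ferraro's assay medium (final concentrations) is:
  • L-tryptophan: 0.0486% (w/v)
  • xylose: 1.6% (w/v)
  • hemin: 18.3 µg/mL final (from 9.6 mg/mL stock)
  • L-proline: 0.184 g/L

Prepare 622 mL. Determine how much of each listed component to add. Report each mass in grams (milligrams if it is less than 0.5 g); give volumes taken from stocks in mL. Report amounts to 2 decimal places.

L-tryptophan 302.29 mg; xylose 9.95 g; hemin 1.19 mL; L-proline 114.45 mg

Scale factor relative to 1 L: 0.622.
L-tryptophan: 0.0486% w/v = 0.486 g/L → 0.486 × 0.622 L = 0.302292 g = 302.29 mg
xylose: 1.6 g per 100 mL × 622 mL ÷ 100 = 9.95 g
hemin: dilute stock: 18.3 µg/mL × 622 mL ÷ 9600 µg/mL = 1.19 mL
L-proline: 0.184 g/L × 0.622 L = 0.114448 g = 114.45 mg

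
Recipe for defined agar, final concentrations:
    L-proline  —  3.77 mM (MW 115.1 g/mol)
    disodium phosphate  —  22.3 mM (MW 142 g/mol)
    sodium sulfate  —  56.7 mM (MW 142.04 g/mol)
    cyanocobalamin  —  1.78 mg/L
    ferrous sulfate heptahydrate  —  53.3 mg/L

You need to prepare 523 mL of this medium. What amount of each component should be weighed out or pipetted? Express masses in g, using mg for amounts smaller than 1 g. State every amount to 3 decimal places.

Working volume: 523 mL = 0.523 L.
L-proline: 3.77 mmol/L × 115.1 mg/mmol × 0.523 L = 226.944 mg
disodium phosphate: 22.3 mmol/L × 142 g/mol × 0.523 L ÷ 1000 = 1.656 g
sodium sulfate: 56.7 mmol/L × 142.04 g/mol × 0.523 L ÷ 1000 = 4.212 g
cyanocobalamin: 1.78 mg/L × 0.523 L = 0.931 mg
ferrous sulfate heptahydrate: 53.3 mg/L × 0.523 L = 27.876 mg

L-proline 226.944 mg; disodium phosphate 1.656 g; sodium sulfate 4.212 g; cyanocobalamin 0.931 mg; ferrous sulfate heptahydrate 27.876 mg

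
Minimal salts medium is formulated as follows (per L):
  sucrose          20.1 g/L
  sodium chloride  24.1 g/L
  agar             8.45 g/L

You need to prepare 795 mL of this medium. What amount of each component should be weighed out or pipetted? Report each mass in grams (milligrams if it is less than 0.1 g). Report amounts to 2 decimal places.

sucrose 15.98 g; sodium chloride 19.16 g; agar 6.72 g

Target volume = 795 mL = 0.795 L.
sucrose: 20.1 g/L × 0.795 L = 15.98 g
sodium chloride: 24.1 g/L × 0.795 L = 19.16 g
agar: 8.45 g/L × 0.795 L = 6.72 g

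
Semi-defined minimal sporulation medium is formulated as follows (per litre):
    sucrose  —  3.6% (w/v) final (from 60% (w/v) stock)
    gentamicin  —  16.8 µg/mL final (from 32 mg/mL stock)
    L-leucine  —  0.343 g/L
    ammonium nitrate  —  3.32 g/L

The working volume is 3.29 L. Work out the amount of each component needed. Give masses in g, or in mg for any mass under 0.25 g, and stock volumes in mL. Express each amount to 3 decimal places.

Working volume: 3.29 L.
sucrose: C1V1 = C2V2 → 3.6% ÷ 60% × 3290 mL = 197.400 mL
gentamicin: V = C2·V2/C1 = 16.8 µg/mL × 3290 mL ÷ 32000 µg/mL = 1.727 mL
L-leucine: 0.343 g/L × 3.29 L = 1.128 g
ammonium nitrate: 3.32 g/L × 3.29 L = 10.923 g

sucrose 197.400 mL; gentamicin 1.727 mL; L-leucine 1.128 g; ammonium nitrate 10.923 g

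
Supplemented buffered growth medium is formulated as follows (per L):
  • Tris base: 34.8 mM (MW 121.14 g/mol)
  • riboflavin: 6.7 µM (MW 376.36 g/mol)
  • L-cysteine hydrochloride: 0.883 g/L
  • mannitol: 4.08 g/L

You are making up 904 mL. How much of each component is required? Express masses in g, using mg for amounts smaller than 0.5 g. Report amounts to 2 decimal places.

Working volume: 904 mL = 0.904 L.
Tris base: 34.8 mmol/L × 121.14 g/mol × 0.904 L ÷ 1000 = 3.81 g
riboflavin: 6.7 µmol/L × 376.36 g/mol × 0.904 L ÷ 1000 = 2.28 mg
L-cysteine hydrochloride: 0.883 g/L × 0.904 L = 0.80 g
mannitol: 4.08 g/L × 0.904 L = 3.69 g

Tris base 3.81 g; riboflavin 2.28 mg; L-cysteine hydrochloride 0.80 g; mannitol 3.69 g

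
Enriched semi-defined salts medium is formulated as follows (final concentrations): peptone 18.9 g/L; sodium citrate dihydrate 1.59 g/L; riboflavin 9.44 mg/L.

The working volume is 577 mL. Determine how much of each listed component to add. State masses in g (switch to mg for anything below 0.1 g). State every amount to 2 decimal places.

peptone 10.91 g; sodium citrate dihydrate 0.92 g; riboflavin 5.45 mg

Scale factor relative to 1 L: 0.577.
peptone: 18.9 g/L × 0.577 L = 10.91 g
sodium citrate dihydrate: 1.59 g/L × 0.577 L = 0.92 g
riboflavin: 9.44 mg/L × 0.577 L = 5.45 mg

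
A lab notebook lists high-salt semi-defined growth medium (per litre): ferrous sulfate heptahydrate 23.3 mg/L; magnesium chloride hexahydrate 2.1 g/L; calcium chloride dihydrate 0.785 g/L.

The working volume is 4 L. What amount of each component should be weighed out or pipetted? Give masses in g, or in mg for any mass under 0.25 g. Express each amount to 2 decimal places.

ferrous sulfate heptahydrate 93.20 mg; magnesium chloride hexahydrate 8.40 g; calcium chloride dihydrate 3.14 g

Scale factor relative to 1 L: 4.
ferrous sulfate heptahydrate: 23.3 mg/L × 4 L = 93.20 mg
magnesium chloride hexahydrate: 2.1 g/L × 4 L = 8.40 g
calcium chloride dihydrate: 0.785 g/L × 4 L = 3.14 g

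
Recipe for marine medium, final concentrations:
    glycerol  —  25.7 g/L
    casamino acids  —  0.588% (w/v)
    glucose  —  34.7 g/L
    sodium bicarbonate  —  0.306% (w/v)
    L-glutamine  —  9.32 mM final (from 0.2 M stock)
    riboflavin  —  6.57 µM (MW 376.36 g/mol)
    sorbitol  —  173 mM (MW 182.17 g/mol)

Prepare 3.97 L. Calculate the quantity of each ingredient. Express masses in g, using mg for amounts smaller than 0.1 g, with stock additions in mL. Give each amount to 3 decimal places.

glycerol 102.029 g; casamino acids 23.344 g; glucose 137.759 g; sodium bicarbonate 12.148 g; L-glutamine 185.002 mL; riboflavin 9.817 mg; sorbitol 125.116 g

Working volume: 3.97 L.
glycerol: 25.7 g/L × 3.97 L = 102.029 g
casamino acids: 0.588% w/v = 5.88 g/L → 5.88 × 3.97 L = 23.344 g
glucose: 34.7 g/L × 3.97 L = 137.759 g
sodium bicarbonate: 0.306 g per 100 mL × 3970 mL ÷ 100 = 12.148 g
L-glutamine: C1V1 = C2V2 → 9.32 mM × 3970 mL ÷ 200 mM = 185.002 mL
riboflavin: 6.57 µmol/L × 376.36 g/mol × 3.97 L ÷ 1000 = 9.817 mg
sorbitol: 173 mmol/L × 182.17 g/mol × 3.97 L ÷ 1000 = 125.116 g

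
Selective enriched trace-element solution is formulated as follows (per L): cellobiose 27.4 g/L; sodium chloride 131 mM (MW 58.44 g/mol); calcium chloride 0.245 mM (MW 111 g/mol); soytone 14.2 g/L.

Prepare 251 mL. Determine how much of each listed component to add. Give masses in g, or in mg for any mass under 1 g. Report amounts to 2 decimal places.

cellobiose 6.88 g; sodium chloride 1.92 g; calcium chloride 6.83 mg; soytone 3.56 g

Target volume = 251 mL = 0.251 L.
cellobiose: 27.4 g/L × 0.251 L = 6.88 g
sodium chloride: 131 mmol/L × 58.44 g/mol × 0.251 L ÷ 1000 = 1.92 g
calcium chloride: 0.245 mmol/L × 111 mg/mmol × 0.251 L = 6.83 mg
soytone: 14.2 g/L × 0.251 L = 3.56 g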